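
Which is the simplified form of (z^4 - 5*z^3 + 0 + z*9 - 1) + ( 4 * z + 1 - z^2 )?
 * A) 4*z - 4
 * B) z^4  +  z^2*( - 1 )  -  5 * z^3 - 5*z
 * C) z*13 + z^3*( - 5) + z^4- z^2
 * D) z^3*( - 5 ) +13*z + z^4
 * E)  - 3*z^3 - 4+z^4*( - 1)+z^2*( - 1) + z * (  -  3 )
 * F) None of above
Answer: C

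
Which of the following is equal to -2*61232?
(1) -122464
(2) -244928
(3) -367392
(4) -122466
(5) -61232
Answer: 1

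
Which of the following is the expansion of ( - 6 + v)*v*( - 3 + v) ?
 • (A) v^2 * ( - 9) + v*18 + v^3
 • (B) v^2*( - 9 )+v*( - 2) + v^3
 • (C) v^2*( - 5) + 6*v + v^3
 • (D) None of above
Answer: A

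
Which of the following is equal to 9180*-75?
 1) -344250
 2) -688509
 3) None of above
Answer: 3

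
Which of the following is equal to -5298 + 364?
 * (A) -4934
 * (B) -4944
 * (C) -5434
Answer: A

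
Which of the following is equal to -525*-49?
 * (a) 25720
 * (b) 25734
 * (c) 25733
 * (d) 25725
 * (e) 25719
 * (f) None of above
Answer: d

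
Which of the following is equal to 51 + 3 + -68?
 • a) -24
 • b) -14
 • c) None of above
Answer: b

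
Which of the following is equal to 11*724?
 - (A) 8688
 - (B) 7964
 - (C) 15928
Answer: B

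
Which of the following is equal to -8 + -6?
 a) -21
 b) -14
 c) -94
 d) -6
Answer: b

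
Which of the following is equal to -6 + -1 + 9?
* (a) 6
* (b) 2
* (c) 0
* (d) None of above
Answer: b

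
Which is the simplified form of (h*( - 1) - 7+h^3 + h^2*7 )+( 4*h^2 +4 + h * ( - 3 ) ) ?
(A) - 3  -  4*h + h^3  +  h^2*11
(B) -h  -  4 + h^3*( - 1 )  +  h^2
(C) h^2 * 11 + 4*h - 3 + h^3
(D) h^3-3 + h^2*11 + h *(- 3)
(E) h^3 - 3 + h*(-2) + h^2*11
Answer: A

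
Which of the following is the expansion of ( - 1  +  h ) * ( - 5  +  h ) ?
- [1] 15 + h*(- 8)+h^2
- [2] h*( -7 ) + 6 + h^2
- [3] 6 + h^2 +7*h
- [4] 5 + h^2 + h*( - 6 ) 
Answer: 4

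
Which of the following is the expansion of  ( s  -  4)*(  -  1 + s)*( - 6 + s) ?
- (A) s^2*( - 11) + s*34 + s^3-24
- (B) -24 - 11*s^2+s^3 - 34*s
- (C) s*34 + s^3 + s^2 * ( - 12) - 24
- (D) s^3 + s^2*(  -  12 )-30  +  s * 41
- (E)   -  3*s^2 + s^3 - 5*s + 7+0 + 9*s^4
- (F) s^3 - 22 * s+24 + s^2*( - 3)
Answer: A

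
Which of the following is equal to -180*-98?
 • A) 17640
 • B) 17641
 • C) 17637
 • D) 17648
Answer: A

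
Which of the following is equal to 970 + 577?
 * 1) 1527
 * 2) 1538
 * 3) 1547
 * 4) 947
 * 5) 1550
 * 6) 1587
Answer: 3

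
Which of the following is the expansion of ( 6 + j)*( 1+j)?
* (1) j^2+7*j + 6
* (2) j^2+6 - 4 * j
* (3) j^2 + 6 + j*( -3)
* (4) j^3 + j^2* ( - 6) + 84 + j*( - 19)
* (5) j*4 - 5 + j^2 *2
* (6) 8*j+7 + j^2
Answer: 1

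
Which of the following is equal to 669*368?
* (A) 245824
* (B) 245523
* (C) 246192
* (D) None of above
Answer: C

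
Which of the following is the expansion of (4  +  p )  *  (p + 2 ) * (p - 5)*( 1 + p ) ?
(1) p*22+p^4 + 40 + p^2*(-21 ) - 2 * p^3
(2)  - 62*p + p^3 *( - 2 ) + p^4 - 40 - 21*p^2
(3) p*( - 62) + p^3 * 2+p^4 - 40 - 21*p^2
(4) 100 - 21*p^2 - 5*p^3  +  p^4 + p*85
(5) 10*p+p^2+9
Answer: 3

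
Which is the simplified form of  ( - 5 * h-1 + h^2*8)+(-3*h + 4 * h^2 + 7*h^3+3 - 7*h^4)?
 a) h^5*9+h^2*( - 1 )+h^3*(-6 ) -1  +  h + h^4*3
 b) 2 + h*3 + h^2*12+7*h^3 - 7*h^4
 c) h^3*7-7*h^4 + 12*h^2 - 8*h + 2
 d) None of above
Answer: c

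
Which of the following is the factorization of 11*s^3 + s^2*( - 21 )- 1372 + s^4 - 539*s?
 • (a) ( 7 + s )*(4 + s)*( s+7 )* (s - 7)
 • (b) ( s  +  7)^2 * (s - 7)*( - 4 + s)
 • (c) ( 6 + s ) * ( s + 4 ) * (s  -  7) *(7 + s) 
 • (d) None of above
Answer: a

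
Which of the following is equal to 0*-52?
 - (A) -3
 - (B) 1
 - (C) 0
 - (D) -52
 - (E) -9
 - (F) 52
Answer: C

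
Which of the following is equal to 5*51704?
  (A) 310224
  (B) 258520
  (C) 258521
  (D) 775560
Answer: B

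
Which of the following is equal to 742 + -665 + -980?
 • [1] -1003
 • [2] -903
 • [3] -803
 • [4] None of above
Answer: 2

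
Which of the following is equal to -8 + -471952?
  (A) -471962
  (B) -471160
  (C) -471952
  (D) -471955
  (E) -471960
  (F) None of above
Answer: E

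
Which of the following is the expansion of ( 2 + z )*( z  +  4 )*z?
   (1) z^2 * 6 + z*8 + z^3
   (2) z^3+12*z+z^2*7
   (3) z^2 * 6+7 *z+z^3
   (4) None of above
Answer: 1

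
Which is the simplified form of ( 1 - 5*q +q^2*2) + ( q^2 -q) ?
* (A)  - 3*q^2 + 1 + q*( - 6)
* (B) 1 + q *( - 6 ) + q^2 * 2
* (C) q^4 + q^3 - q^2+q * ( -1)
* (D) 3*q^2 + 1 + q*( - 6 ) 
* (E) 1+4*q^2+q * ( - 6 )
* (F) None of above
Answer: D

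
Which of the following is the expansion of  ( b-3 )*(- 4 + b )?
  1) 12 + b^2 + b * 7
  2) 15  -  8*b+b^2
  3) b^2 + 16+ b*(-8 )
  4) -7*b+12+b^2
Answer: 4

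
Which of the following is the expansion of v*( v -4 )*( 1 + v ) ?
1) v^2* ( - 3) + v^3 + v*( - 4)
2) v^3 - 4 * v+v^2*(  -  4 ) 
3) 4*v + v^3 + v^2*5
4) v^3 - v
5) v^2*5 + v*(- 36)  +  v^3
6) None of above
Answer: 1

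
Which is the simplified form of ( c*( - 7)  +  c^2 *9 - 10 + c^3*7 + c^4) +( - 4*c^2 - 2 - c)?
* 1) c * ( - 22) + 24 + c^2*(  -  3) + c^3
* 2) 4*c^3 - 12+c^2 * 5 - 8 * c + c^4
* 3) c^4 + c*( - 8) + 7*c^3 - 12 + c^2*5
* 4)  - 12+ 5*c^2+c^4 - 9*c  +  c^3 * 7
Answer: 3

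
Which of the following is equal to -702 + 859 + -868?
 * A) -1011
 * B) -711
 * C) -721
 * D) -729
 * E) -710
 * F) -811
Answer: B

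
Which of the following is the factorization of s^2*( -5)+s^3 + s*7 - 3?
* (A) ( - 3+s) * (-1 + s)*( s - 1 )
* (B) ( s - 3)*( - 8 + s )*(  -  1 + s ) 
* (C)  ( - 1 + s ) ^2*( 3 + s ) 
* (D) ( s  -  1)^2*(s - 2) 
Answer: A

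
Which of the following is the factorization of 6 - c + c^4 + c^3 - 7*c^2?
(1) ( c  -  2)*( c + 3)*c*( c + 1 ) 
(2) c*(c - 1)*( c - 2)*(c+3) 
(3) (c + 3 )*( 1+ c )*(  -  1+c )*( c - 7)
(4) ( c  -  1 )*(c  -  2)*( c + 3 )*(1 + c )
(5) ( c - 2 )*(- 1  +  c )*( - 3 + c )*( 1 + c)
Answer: 4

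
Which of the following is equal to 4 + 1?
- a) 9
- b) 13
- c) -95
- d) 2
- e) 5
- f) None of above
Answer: e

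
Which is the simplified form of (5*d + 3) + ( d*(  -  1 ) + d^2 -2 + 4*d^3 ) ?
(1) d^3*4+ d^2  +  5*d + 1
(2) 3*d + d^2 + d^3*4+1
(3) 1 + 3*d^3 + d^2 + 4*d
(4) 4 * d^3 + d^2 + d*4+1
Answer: 4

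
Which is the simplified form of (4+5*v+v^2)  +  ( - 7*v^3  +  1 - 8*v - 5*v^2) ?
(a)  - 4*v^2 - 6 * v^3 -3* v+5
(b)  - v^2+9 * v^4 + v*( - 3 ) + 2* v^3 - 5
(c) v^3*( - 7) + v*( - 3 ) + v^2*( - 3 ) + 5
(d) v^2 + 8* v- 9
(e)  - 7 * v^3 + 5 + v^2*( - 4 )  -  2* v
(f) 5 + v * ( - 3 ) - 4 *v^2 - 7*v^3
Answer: f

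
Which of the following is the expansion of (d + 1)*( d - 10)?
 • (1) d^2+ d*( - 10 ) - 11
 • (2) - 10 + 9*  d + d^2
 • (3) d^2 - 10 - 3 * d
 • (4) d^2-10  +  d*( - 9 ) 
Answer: 4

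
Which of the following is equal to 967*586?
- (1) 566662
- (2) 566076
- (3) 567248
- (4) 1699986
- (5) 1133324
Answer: 1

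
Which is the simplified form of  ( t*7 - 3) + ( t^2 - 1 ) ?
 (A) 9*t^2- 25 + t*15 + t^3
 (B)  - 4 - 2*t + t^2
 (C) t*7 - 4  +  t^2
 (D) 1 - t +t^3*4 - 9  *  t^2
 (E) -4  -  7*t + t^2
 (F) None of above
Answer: C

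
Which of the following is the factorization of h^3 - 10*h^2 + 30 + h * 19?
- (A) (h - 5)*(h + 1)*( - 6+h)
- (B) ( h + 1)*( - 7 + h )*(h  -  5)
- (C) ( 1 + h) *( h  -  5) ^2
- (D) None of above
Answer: A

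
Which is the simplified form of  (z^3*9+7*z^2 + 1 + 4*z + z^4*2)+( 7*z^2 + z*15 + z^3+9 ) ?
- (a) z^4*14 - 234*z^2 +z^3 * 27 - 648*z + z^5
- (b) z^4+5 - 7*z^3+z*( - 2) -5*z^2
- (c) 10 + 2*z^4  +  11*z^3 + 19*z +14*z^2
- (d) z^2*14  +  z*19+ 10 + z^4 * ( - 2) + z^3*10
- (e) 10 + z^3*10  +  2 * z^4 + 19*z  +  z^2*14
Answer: e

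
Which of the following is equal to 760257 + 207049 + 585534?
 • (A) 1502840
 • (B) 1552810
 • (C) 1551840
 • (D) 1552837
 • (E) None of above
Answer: E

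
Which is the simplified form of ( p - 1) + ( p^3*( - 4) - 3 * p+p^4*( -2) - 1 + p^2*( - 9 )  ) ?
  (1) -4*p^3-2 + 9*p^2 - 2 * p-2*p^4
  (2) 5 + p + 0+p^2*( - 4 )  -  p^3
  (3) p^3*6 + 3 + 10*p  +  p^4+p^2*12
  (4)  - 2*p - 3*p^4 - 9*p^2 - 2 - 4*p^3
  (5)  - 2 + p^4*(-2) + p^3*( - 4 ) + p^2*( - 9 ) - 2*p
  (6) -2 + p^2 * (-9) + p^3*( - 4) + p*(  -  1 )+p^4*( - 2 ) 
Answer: 5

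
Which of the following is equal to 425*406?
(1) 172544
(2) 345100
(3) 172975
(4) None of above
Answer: 4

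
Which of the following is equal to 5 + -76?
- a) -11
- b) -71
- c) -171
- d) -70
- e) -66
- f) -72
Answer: b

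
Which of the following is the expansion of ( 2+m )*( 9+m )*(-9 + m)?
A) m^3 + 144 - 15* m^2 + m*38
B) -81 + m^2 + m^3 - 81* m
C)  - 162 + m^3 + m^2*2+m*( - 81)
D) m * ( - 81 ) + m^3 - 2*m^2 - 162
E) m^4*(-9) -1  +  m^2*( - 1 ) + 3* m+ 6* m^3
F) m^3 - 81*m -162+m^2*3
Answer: C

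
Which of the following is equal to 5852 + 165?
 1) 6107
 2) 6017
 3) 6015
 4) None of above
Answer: 2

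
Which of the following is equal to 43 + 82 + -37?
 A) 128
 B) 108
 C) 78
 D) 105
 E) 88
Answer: E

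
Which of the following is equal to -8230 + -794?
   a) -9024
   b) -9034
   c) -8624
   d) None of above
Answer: a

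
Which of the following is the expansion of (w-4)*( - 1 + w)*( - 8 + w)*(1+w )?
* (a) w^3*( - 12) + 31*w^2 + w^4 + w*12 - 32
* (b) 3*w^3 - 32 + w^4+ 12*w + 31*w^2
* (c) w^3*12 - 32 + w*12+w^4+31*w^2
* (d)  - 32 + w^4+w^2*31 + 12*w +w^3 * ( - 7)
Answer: a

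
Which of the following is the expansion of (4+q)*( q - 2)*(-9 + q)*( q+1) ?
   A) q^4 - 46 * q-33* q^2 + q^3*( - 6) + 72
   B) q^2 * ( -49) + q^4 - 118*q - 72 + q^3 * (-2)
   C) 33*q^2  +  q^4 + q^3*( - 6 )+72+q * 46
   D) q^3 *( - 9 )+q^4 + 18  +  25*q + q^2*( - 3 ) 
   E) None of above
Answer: E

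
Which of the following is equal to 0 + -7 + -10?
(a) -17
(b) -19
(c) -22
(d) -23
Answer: a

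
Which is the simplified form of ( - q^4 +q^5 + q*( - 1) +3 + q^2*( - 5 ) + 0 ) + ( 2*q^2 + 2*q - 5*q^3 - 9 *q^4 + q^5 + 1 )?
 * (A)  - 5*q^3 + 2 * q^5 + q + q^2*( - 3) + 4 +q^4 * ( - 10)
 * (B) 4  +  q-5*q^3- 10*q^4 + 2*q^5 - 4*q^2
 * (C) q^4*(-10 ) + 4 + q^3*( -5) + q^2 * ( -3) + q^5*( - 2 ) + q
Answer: A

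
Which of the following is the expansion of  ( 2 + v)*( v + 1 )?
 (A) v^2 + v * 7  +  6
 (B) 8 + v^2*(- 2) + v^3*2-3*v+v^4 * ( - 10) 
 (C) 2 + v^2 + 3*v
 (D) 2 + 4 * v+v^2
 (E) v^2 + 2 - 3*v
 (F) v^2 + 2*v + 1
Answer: C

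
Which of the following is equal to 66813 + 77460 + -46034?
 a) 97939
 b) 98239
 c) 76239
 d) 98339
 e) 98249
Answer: b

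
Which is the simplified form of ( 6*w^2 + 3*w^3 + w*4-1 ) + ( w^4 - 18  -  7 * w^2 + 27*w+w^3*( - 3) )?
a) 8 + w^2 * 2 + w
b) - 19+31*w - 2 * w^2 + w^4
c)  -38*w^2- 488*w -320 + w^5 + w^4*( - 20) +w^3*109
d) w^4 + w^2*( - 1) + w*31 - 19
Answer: d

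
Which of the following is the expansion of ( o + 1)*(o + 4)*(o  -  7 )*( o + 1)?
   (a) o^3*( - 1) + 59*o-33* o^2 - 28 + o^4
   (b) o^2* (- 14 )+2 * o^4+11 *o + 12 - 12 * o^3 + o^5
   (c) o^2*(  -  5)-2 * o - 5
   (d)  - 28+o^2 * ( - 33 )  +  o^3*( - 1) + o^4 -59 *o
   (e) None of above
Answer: d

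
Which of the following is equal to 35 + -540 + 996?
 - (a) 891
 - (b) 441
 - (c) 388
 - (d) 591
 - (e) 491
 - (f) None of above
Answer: e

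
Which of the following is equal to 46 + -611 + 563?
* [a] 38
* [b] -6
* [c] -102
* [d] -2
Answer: d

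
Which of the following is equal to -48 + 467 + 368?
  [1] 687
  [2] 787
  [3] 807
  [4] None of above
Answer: 2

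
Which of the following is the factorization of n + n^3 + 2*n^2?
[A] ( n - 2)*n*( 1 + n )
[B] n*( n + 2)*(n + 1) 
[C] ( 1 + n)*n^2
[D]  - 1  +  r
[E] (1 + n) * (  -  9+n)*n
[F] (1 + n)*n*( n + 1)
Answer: F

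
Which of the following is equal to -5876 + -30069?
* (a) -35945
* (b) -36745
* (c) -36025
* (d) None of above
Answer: a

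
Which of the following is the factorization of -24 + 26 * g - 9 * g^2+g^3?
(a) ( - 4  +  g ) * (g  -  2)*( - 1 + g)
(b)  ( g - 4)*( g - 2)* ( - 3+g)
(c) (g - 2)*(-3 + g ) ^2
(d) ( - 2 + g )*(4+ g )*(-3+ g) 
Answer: b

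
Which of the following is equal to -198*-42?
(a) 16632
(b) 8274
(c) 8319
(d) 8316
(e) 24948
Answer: d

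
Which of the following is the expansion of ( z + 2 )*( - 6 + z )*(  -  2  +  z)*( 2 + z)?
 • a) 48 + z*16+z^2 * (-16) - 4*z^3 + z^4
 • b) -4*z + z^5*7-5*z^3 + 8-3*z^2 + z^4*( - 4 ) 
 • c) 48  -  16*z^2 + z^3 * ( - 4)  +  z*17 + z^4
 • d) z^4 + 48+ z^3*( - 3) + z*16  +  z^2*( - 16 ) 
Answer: a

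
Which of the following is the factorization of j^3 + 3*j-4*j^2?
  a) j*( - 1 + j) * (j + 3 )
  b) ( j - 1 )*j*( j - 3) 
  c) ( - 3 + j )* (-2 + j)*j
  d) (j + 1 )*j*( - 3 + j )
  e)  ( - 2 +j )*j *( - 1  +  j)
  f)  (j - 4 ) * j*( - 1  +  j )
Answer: b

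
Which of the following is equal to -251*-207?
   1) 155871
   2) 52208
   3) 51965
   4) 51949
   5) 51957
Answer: 5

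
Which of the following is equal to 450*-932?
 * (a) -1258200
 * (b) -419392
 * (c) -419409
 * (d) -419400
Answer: d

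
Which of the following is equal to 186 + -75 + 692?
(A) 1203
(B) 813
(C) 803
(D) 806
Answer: C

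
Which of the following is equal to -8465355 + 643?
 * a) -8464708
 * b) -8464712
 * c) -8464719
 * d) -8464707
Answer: b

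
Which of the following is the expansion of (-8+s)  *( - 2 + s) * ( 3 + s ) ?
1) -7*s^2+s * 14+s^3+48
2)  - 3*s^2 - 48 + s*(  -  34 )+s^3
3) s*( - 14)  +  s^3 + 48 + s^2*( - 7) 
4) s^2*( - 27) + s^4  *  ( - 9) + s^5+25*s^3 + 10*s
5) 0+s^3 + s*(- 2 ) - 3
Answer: 3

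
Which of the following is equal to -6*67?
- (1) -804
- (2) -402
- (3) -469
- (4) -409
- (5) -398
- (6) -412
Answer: 2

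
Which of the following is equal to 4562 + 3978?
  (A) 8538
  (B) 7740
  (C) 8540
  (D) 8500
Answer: C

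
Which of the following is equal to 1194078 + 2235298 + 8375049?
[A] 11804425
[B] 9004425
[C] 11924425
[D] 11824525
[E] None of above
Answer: A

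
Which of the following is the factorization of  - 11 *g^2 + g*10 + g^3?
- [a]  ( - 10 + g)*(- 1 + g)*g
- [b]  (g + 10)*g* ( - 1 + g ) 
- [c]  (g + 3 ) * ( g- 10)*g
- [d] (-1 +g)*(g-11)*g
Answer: a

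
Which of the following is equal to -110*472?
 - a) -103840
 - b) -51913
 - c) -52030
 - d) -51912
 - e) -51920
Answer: e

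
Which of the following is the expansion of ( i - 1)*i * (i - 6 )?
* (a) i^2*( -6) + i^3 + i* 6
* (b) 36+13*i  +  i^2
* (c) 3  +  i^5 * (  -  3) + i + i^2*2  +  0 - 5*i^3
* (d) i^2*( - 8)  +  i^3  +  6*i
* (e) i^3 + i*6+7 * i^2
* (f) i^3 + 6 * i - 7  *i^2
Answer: f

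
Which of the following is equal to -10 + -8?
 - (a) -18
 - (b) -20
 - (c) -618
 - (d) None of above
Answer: a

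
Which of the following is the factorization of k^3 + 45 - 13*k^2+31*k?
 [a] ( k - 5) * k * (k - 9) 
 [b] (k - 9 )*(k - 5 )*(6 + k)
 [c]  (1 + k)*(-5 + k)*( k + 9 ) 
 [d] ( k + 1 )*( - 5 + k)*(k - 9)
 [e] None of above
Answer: d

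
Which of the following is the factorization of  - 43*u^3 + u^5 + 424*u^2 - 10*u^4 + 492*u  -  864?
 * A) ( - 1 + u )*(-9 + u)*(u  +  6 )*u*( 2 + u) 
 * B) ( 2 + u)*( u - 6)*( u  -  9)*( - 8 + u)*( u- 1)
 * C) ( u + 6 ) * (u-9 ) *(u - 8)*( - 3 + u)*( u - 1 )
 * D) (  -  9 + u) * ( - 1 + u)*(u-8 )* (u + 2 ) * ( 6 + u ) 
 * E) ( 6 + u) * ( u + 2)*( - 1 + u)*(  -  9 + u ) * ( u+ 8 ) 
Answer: D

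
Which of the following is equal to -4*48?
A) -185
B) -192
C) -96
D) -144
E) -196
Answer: B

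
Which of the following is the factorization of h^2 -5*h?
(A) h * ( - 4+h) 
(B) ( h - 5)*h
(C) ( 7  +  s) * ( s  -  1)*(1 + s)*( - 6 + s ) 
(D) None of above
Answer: B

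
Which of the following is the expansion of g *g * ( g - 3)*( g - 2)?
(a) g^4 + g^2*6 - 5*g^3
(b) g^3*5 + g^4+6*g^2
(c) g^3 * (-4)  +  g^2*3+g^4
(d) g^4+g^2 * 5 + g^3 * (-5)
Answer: a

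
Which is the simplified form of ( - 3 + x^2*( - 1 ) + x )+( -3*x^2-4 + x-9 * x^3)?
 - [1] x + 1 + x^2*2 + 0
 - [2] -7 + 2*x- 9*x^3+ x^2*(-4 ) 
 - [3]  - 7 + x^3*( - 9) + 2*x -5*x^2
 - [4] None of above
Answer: 2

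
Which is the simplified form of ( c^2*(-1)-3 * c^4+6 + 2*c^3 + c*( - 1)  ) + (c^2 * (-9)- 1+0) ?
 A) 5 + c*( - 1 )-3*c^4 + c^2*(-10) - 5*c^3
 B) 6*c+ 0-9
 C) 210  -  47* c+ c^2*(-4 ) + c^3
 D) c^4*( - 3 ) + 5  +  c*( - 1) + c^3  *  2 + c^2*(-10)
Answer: D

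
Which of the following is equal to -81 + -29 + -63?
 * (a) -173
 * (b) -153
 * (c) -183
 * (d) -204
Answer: a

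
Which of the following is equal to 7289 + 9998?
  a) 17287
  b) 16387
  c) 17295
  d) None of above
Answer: a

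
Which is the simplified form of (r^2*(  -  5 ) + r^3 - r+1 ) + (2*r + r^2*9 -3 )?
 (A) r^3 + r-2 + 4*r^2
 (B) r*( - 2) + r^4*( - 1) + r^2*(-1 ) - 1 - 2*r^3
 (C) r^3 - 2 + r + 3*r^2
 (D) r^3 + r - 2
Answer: A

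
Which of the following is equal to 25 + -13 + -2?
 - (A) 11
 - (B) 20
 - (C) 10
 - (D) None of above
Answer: C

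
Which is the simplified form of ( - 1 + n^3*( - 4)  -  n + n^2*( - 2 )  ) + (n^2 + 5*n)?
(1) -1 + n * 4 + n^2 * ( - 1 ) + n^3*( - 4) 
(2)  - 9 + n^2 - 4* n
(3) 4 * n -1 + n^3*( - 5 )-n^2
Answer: 1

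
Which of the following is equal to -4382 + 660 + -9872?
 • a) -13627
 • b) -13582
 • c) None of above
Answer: c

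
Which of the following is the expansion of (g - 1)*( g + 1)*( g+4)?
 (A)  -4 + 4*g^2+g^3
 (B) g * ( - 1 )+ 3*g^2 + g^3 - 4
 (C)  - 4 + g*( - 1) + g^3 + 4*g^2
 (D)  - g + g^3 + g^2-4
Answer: C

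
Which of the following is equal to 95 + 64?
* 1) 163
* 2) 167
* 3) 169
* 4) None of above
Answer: 4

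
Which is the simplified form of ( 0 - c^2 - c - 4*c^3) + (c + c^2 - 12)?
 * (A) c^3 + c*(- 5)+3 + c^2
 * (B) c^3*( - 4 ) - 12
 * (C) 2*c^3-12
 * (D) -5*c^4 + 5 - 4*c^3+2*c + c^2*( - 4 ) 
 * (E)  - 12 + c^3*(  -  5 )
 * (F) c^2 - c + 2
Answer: B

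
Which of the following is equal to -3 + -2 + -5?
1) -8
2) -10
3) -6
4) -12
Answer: 2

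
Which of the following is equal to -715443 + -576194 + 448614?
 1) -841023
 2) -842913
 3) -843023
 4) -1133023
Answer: 3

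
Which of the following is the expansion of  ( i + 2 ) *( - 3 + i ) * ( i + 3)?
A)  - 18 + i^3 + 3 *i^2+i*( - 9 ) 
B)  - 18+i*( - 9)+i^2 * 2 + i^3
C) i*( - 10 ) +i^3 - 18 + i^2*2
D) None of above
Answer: B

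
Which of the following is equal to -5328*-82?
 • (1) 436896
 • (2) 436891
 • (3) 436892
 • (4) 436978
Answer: 1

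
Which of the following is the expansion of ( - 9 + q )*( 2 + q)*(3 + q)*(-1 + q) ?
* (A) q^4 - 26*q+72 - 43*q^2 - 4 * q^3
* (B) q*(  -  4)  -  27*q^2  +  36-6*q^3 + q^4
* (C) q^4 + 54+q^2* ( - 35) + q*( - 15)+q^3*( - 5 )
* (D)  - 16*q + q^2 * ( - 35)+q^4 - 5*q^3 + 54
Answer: C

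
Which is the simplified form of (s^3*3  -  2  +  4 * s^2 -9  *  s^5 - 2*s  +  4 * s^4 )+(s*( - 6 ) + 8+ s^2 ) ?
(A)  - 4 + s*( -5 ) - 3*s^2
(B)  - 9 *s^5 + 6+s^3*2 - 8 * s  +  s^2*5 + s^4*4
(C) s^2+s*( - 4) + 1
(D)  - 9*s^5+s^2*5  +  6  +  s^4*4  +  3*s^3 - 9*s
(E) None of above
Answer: E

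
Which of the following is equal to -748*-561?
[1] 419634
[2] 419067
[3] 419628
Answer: 3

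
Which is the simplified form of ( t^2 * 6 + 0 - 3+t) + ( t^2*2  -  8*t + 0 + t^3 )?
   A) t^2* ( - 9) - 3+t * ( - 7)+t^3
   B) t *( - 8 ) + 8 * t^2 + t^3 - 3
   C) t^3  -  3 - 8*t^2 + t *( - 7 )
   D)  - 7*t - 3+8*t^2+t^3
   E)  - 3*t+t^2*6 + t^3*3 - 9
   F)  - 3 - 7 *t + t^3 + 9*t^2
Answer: D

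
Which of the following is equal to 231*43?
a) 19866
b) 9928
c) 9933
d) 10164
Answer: c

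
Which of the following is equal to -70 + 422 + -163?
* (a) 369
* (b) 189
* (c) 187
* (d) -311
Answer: b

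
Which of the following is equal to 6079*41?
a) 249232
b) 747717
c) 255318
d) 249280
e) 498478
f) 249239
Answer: f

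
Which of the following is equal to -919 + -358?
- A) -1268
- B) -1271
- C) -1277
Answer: C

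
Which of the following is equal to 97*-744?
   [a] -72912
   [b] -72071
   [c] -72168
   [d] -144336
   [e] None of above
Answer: c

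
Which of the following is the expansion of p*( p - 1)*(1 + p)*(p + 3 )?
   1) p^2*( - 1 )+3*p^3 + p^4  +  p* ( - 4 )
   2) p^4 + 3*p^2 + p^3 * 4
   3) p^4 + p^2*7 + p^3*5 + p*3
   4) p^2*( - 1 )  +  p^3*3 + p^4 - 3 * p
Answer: 4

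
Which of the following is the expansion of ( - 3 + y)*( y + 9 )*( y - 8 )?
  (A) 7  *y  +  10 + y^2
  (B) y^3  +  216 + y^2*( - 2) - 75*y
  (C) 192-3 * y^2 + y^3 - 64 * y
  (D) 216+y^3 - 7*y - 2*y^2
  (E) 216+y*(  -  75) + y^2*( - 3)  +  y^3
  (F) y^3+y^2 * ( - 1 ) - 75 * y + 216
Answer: B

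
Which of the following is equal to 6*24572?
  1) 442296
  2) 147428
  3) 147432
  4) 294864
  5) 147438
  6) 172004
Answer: 3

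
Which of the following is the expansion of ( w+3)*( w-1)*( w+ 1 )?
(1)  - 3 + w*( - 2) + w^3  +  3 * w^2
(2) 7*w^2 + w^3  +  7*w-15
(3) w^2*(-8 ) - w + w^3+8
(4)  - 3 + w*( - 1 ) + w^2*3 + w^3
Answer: 4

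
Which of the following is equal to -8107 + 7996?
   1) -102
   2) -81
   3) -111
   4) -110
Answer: 3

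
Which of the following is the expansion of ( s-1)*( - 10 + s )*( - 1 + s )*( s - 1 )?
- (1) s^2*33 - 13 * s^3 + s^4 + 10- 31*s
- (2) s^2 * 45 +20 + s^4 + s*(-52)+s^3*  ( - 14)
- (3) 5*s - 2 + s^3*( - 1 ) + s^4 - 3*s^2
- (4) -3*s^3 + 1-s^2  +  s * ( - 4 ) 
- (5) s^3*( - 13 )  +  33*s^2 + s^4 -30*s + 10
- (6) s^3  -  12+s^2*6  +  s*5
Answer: 1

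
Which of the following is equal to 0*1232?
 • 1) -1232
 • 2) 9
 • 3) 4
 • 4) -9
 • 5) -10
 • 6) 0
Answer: 6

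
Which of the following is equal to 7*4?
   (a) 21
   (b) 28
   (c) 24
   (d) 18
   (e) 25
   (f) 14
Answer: b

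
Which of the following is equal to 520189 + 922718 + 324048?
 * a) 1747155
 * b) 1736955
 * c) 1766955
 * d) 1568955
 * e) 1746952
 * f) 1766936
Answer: c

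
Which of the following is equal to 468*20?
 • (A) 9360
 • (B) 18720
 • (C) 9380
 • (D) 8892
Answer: A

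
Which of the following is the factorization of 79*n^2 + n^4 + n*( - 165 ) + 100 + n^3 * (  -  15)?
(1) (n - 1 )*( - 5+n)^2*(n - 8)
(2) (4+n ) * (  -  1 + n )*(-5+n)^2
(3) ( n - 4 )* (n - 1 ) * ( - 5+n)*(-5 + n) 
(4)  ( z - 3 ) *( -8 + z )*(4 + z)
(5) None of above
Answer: 3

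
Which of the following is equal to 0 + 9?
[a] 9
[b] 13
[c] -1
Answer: a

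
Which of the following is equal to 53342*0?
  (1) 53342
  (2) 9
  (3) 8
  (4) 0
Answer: 4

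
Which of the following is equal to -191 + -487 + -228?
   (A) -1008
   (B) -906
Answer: B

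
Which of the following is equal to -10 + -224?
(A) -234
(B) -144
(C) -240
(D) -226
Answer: A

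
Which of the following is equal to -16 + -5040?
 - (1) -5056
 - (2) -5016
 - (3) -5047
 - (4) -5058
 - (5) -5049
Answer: 1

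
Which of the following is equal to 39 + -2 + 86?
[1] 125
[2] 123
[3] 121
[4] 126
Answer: 2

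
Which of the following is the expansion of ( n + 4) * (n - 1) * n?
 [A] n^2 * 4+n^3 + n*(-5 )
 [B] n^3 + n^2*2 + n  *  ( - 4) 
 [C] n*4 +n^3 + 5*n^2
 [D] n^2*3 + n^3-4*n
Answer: D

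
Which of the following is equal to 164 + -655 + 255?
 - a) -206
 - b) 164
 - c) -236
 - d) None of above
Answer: c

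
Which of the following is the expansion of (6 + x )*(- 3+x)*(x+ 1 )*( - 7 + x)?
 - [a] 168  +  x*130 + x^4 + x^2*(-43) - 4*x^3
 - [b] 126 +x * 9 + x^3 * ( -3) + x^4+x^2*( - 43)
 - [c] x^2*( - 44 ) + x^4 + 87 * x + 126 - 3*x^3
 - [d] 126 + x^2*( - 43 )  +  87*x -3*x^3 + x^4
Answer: d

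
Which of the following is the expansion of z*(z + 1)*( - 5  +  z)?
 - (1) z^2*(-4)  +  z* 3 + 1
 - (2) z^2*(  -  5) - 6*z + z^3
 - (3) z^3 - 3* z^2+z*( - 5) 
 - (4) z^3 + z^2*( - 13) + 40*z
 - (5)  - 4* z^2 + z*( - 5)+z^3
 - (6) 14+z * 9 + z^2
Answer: 5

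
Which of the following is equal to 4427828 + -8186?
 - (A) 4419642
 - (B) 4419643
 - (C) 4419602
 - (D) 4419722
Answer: A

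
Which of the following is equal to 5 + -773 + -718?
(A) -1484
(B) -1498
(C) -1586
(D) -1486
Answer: D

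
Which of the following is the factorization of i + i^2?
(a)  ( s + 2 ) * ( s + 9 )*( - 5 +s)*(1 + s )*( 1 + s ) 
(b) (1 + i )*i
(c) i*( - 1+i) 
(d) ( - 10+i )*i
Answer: b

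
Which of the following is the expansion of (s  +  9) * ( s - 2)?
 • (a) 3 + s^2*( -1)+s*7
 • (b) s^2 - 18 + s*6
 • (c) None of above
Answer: c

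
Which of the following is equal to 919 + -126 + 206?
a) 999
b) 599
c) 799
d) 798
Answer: a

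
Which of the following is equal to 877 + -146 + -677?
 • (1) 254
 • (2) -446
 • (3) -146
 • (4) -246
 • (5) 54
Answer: 5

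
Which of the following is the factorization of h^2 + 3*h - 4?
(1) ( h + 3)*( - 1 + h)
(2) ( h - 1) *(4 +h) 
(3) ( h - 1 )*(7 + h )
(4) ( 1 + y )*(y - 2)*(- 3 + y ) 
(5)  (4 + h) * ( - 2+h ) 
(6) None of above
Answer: 2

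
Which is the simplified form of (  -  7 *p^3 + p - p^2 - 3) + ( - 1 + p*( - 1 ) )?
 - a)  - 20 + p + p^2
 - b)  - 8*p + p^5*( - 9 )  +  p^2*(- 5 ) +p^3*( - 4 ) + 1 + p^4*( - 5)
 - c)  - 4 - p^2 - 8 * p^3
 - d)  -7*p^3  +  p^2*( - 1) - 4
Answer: d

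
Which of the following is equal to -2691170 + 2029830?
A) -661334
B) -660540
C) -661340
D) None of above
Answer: C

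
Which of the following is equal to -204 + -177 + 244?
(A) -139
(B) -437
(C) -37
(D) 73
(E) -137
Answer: E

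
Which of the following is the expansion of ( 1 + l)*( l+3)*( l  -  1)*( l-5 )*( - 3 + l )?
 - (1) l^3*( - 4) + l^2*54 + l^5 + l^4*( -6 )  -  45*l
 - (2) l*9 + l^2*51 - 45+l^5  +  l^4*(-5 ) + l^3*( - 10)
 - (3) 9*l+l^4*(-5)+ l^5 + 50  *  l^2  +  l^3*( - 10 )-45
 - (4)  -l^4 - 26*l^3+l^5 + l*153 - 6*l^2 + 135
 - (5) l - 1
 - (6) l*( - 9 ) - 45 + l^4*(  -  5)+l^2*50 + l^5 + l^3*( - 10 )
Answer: 3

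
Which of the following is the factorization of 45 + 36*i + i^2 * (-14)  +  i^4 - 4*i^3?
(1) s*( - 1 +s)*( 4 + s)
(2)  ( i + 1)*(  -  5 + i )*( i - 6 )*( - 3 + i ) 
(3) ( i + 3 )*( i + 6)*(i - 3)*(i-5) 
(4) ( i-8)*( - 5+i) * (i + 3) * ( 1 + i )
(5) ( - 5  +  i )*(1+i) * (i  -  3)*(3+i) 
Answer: 5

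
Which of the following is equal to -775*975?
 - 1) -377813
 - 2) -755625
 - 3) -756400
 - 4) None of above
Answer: 2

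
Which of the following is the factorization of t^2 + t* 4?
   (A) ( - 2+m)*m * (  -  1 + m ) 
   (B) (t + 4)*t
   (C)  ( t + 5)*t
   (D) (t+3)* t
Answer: B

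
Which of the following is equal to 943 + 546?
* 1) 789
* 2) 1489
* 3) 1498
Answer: 2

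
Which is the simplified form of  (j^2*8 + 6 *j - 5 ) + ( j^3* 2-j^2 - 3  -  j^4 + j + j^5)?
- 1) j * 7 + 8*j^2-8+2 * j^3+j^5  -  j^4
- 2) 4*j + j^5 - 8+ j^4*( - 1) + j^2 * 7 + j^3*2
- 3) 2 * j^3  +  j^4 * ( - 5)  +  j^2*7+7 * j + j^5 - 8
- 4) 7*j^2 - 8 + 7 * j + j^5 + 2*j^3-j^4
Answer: 4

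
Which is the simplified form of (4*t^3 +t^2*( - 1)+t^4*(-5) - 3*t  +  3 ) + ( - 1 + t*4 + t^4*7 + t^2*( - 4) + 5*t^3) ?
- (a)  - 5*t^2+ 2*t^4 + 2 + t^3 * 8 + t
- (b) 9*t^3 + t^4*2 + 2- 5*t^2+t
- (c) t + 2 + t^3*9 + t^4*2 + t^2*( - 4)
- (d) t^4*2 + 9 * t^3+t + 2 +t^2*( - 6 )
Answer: b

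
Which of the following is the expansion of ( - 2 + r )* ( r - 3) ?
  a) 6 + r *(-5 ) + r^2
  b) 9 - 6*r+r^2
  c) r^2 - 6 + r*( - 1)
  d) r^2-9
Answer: a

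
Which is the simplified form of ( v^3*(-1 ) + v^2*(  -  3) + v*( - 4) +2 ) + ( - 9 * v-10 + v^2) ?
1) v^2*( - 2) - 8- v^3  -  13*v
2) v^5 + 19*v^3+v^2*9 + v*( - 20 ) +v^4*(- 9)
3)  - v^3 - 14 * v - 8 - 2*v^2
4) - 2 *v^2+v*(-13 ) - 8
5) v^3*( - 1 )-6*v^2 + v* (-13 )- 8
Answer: 1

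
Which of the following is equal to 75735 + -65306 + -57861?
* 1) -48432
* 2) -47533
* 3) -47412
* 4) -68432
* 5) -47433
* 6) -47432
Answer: 6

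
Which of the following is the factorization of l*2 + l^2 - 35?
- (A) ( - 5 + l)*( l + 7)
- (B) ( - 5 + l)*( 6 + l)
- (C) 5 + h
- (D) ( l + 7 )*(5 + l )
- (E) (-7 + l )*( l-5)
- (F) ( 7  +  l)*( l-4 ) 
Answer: A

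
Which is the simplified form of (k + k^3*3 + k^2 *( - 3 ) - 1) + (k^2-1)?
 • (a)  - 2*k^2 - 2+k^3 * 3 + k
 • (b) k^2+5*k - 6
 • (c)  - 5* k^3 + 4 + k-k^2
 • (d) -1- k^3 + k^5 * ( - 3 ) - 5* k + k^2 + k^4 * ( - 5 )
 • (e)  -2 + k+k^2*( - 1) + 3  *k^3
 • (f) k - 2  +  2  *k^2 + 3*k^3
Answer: a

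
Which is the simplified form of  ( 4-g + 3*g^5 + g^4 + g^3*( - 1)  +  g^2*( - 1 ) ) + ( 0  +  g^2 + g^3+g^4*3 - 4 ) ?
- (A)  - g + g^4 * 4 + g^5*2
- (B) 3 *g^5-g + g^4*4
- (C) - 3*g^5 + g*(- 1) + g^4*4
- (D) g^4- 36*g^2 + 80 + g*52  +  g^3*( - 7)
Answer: B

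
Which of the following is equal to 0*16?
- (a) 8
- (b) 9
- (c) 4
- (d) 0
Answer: d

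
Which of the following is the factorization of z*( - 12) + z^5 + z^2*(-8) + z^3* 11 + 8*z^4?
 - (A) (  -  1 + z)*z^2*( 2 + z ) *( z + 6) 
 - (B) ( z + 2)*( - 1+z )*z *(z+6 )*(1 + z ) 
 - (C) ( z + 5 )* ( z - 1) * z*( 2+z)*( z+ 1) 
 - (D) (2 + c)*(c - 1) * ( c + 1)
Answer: B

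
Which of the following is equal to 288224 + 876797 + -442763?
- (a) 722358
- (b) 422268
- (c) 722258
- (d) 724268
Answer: c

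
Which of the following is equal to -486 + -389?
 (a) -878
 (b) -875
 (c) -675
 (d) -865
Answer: b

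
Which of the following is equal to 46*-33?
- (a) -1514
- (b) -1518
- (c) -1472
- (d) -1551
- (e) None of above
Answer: b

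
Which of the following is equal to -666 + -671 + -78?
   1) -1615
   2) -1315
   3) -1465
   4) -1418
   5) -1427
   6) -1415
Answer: 6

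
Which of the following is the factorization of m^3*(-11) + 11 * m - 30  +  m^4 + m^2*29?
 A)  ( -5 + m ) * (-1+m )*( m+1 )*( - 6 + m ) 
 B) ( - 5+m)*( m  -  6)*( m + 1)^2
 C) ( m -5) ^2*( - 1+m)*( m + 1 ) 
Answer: A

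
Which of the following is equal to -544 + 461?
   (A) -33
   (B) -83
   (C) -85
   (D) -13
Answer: B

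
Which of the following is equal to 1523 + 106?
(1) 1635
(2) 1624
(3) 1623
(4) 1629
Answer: 4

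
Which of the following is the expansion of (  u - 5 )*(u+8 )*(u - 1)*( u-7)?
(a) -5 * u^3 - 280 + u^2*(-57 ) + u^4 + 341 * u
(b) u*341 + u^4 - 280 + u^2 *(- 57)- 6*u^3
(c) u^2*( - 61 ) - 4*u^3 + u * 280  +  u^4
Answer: a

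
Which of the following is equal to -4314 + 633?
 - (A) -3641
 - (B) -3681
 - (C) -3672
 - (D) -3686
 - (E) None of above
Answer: B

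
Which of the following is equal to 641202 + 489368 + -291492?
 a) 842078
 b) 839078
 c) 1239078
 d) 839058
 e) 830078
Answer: b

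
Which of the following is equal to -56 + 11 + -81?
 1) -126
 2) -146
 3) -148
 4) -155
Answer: 1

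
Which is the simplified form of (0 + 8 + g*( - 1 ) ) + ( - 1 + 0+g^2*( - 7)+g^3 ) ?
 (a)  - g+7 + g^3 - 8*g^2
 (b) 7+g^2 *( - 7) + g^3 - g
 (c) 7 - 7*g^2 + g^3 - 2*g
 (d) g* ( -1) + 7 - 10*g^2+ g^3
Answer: b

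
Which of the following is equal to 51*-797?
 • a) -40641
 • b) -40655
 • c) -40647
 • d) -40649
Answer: c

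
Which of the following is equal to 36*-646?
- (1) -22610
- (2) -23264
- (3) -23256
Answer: 3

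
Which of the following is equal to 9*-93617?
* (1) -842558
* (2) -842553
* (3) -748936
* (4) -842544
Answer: 2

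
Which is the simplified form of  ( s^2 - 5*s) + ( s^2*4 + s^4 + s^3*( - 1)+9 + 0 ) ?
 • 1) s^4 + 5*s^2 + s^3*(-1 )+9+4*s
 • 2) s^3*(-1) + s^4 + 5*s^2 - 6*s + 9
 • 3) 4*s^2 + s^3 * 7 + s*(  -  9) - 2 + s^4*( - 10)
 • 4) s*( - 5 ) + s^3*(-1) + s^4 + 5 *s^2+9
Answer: 4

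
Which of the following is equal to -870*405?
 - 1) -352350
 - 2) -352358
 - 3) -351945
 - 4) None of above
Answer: 1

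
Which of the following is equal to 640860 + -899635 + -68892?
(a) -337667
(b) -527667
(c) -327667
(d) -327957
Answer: c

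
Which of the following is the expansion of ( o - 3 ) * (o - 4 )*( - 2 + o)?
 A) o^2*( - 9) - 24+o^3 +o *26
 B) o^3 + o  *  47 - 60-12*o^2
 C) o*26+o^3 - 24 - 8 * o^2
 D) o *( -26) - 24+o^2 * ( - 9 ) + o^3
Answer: A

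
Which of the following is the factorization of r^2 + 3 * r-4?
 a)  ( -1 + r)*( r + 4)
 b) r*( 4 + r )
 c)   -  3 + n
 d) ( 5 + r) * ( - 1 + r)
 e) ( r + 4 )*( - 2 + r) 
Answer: a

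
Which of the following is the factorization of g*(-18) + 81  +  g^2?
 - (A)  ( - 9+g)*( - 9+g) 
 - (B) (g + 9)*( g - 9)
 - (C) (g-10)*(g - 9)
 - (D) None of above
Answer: A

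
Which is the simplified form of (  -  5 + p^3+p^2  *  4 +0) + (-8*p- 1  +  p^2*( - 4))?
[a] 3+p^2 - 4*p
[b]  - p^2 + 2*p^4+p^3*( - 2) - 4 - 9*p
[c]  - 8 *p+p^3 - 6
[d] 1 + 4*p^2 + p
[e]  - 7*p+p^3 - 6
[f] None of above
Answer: c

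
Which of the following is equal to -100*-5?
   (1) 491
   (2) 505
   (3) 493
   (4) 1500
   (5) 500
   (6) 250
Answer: 5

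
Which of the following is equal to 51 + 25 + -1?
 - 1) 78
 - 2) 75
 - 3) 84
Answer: 2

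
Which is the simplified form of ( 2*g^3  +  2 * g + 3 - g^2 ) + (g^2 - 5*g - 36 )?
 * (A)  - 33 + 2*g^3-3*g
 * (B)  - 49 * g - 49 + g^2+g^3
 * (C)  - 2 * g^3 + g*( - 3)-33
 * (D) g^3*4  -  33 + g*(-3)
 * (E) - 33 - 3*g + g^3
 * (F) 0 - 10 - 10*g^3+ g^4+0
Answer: A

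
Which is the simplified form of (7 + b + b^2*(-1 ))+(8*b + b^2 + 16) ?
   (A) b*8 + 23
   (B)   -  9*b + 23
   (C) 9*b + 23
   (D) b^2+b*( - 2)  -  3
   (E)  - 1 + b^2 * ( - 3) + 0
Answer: C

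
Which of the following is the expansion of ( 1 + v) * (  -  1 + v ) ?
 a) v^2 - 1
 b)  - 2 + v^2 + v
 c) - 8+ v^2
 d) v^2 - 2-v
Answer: a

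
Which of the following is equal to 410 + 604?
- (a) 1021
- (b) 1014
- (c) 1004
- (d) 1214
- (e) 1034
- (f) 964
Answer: b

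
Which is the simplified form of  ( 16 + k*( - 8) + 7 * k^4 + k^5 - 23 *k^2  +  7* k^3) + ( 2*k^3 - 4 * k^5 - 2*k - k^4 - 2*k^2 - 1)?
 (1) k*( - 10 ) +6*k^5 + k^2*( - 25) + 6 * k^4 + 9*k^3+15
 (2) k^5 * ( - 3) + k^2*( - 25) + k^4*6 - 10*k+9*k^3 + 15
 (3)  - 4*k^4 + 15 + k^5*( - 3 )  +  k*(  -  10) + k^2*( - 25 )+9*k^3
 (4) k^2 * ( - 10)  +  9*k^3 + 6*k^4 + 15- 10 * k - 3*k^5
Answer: 2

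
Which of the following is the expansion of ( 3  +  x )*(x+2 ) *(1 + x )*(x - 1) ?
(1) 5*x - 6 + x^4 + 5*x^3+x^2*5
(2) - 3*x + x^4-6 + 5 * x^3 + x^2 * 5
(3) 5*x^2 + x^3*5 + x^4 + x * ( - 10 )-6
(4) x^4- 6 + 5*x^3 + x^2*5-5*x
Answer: 4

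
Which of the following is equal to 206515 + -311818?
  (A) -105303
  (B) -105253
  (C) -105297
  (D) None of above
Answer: A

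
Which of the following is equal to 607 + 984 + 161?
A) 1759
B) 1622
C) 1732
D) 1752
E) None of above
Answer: D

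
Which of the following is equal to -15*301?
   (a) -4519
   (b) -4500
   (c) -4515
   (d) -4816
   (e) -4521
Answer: c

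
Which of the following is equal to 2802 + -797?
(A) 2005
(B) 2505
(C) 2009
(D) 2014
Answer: A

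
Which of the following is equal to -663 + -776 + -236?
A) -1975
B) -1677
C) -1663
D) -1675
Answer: D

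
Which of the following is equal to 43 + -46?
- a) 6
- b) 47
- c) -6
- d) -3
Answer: d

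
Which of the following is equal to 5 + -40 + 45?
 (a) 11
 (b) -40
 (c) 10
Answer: c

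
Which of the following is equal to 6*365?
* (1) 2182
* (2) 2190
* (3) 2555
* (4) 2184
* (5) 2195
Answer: 2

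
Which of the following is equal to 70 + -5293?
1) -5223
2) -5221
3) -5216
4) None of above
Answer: 1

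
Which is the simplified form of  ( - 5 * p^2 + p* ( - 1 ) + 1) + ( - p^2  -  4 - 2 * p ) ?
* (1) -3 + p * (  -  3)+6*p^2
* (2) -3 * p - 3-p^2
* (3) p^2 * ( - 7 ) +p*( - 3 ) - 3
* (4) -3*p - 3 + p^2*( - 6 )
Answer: 4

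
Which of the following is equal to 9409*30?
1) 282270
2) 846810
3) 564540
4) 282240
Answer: 1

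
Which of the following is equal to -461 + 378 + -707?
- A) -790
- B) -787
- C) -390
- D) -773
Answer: A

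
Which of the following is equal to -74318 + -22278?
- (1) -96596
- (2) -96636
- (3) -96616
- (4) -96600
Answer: 1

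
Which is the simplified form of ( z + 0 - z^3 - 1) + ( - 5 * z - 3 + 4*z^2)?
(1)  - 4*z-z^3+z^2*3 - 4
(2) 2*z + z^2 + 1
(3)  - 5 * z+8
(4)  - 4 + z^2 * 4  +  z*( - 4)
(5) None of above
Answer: 5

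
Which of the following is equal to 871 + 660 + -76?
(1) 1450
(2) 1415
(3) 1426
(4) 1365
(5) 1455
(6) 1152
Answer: 5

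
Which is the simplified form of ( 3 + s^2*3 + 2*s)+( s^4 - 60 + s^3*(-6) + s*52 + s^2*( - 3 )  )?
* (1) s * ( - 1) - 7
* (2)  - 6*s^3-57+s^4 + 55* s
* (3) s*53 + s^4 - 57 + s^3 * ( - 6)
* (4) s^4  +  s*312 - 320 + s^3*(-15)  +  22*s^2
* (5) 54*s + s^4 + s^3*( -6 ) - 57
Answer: 5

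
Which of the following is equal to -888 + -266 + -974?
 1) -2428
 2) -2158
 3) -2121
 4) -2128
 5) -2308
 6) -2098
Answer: 4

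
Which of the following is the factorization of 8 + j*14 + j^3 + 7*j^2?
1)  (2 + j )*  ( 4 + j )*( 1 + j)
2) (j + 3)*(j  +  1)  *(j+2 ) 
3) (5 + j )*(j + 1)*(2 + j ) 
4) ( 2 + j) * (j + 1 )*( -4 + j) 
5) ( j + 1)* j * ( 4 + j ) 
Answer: 1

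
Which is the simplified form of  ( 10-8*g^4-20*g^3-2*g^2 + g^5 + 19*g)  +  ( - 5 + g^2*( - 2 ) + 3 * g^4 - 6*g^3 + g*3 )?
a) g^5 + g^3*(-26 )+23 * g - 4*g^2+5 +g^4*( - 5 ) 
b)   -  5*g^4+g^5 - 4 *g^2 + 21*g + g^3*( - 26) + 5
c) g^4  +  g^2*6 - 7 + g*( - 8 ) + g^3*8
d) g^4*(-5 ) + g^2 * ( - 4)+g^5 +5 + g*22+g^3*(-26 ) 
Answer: d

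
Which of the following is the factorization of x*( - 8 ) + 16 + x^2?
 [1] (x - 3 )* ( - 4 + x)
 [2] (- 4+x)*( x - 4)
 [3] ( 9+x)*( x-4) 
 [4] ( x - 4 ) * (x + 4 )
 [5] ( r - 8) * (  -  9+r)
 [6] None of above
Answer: 2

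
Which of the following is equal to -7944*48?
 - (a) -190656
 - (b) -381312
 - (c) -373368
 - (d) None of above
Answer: b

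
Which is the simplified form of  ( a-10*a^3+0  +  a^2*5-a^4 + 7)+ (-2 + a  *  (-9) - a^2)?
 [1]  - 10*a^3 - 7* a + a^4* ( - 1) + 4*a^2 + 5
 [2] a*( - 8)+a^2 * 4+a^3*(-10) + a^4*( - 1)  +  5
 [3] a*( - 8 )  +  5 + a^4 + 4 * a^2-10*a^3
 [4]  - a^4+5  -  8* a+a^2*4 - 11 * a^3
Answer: 2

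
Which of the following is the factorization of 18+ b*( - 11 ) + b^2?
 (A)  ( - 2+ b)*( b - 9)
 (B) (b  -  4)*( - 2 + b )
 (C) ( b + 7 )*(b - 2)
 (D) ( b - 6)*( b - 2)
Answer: A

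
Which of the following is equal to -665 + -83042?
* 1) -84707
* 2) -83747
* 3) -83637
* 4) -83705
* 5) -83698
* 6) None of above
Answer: 6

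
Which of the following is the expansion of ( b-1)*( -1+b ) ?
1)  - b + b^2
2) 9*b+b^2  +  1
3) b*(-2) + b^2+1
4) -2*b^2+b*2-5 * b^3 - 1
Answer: 3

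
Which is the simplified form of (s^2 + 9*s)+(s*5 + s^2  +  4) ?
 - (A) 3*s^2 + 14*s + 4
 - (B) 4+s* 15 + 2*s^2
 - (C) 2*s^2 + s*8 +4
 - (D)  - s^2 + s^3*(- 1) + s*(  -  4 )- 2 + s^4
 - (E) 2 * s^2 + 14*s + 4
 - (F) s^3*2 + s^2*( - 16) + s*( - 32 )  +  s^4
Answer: E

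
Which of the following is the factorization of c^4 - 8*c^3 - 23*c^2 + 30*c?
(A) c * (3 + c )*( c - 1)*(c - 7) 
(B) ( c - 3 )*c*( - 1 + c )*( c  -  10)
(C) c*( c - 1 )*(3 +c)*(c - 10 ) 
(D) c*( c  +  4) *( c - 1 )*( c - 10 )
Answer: C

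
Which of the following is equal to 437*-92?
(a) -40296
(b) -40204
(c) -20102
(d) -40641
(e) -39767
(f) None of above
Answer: b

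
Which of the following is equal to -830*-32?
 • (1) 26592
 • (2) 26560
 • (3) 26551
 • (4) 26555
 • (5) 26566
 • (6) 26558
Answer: 2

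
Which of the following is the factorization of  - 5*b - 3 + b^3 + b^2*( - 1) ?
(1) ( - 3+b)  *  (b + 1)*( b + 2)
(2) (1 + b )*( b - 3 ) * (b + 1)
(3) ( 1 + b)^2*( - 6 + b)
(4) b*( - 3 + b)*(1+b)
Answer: 2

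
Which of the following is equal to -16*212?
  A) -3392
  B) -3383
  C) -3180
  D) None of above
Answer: A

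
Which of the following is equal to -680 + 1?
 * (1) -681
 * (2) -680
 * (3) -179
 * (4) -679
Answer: 4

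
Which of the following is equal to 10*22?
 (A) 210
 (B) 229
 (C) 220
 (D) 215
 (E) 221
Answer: C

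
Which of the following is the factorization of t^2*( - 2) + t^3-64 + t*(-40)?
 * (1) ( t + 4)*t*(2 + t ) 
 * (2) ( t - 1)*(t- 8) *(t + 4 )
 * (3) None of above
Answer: 3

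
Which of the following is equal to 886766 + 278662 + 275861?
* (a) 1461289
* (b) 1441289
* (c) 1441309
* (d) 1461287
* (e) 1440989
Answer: b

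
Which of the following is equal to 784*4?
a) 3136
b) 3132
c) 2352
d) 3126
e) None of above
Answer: a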